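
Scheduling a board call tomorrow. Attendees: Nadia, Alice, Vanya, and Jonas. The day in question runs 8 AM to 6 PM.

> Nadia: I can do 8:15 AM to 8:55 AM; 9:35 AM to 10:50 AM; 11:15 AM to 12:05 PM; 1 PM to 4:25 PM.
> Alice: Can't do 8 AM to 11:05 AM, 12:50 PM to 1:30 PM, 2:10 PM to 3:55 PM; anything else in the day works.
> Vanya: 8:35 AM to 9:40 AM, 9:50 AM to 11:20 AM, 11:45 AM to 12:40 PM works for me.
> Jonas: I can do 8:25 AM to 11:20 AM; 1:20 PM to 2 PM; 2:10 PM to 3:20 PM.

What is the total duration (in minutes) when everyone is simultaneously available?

Nadia free: 08:15-08:55, 09:35-10:50, 11:15-12:05, 13:00-16:25.
Alice free: 11:05-12:50, 13:30-14:10, 15:55-18:00 (invert busy blocks within the working day).
Vanya free: 08:35-09:40, 09:50-11:20, 11:45-12:40.
Jonas free: 08:25-11:20, 13:20-14:00, 14:10-15:20.
Nadia ∩ Alice: 11:15-12:05, 13:30-14:10, 15:55-16:25.
Nadia ∩ Alice ∩ Vanya: 11:15-11:20, 11:45-12:05.
Nadia ∩ Alice ∩ Vanya ∩ Jonas: 11:15-11:20.
That's a single block of 5 minutes.

5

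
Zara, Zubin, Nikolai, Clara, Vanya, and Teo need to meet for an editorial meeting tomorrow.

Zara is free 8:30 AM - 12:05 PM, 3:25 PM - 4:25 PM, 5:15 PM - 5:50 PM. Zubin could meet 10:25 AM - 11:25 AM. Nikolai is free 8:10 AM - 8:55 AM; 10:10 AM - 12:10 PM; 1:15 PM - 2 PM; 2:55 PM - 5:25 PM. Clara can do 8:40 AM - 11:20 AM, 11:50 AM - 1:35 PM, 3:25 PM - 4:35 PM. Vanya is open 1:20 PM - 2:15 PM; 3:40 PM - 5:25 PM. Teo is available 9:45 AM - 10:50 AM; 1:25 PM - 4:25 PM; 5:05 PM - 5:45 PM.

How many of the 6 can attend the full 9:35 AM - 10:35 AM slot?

Zara and Clara can make the full 09:35-10:35 slot — that's 2.

2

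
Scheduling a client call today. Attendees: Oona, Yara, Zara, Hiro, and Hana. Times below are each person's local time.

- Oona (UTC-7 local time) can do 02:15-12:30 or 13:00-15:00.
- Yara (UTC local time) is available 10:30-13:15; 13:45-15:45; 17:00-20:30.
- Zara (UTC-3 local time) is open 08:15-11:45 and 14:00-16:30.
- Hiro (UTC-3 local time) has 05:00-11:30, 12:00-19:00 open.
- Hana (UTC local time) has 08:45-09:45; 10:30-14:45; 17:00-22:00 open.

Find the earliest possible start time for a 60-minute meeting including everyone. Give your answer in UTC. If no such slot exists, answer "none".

11:15

Oona in UTC: 09:15-19:30, 20:00-22:00 (add 7h to convert from UTC-7).
Yara in UTC: 10:30-13:15, 13:45-15:45, 17:00-20:30.
Zara in UTC: 11:15-14:45, 17:00-19:30 (add 3h to convert from UTC-3).
Hiro in UTC: 08:00-14:30, 15:00-22:00 (add 3h to convert from UTC-3).
Hana in UTC: 08:45-09:45, 10:30-14:45, 17:00-22:00.
Oona ∩ Yara: 10:30-13:15, 13:45-15:45, 17:00-19:30, 20:00-20:30.
Oona ∩ Yara ∩ Zara: 11:15-13:15, 13:45-14:45, 17:00-19:30.
Oona ∩ Yara ∩ Zara ∩ Hiro: 11:15-13:15, 13:45-14:30, 17:00-19:30.
Oona ∩ Yara ∩ Zara ∩ Hiro ∩ Hana: 11:15-13:15, 13:45-14:30, 17:00-19:30.
Those are the intersection windows.
The first common window of at least 60 minutes is 11:15-13:15, so the earliest start is 11:15.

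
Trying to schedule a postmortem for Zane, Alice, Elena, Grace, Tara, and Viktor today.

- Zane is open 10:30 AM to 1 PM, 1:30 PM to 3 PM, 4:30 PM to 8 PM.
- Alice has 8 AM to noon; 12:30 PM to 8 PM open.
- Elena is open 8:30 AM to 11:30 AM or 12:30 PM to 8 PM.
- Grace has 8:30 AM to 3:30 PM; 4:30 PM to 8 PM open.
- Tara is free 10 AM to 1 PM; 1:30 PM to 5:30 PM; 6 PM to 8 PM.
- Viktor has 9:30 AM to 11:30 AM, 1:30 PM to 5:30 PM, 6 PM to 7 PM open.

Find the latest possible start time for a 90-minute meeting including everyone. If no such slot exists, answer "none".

Zane ∩ Alice: 10:30-12:00, 12:30-13:00, 13:30-15:00, 16:30-20:00.
Zane ∩ Alice ∩ Elena: 10:30-11:30, 12:30-13:00, 13:30-15:00, 16:30-20:00.
Zane ∩ Alice ∩ Elena ∩ Grace: 10:30-11:30, 12:30-13:00, 13:30-15:00, 16:30-20:00.
Zane ∩ Alice ∩ Elena ∩ Grace ∩ Tara: 10:30-11:30, 12:30-13:00, 13:30-15:00, 16:30-17:30, 18:00-20:00.
Zane ∩ Alice ∩ Elena ∩ Grace ∩ Tara ∩ Viktor: 10:30-11:30, 13:30-15:00, 16:30-17:30, 18:00-19:00.
Those are the intersection windows.
The last common window of at least 90 minutes is 13:30-15:00; a 90-minute meeting can start as late as 13:30 and still end by 15:00.

13:30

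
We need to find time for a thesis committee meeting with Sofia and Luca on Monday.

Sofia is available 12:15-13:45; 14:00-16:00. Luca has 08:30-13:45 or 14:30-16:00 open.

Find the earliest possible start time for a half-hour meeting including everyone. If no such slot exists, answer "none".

12:15

Sofia ∩ Luca: 12:15-13:45, 14:30-16:00.
The first common window of at least 30 minutes is 12:15-13:45, so the earliest start is 12:15.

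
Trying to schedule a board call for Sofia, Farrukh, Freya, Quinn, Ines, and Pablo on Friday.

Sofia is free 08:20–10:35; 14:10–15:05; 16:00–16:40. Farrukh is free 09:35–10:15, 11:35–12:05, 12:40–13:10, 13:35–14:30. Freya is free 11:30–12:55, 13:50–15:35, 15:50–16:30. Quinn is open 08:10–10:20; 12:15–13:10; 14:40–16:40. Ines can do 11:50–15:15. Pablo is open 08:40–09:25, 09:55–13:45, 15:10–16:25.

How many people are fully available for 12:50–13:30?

2

Ines and Pablo can make the full 12:50-13:30 slot — that's 2.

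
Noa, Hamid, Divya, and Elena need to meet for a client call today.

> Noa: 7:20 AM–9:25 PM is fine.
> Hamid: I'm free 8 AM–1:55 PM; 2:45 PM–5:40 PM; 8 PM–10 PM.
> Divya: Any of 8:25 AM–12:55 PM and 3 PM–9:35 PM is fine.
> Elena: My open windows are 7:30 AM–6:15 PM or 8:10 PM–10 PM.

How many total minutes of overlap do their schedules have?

Noa ∩ Hamid: 08:00-13:55, 14:45-17:40, 20:00-21:25.
Noa ∩ Hamid ∩ Divya: 08:25-12:55, 15:00-17:40, 20:00-21:25.
Noa ∩ Hamid ∩ Divya ∩ Elena: 08:25-12:55, 15:00-17:40, 20:10-21:25.
Those are the intersection windows.
Summing the common windows: 270 + 160 + 75 = 505 minutes.

505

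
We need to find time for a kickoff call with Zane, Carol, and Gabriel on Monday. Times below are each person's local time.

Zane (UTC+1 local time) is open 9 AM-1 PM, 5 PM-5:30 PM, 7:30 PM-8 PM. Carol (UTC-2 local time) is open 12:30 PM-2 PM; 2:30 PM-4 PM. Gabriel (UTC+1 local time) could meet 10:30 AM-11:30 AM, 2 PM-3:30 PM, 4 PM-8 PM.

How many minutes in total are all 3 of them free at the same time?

Zane in UTC: 08:00-12:00, 16:00-16:30, 18:30-19:00 (subtract 1h to convert from UTC+1).
Carol in UTC: 14:30-16:00, 16:30-18:00 (add 2h to convert from UTC-2).
Gabriel in UTC: 09:30-10:30, 13:00-14:30, 15:00-19:00 (subtract 1h to convert from UTC+1).
Zane ∩ Carol: ∅.
Zane ∩ Carol ∩ Gabriel: ∅.
There is no time when everyone is free.
There is no common window, so the total is 0 minutes.

0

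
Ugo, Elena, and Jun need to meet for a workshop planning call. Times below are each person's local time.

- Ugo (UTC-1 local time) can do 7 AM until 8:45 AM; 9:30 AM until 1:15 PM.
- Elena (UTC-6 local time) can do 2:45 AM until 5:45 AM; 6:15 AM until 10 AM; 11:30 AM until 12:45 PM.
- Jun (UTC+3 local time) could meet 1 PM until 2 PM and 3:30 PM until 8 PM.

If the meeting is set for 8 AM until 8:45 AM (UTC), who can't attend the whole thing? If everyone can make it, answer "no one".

Elena, Jun

Ugo in UTC: 08:00-09:45, 10:30-14:15 (add 1h to convert from UTC-1).
Elena in UTC: 08:45-11:45, 12:15-16:00, 17:30-18:45 (add 6h to convert from UTC-6).
Jun in UTC: 10:00-11:00, 12:30-17:00 (subtract 3h to convert from UTC+3).
Ugo: free for 08:00-08:45. Elena: not fully free for 08:00-08:45. Jun: not fully free for 08:00-08:45.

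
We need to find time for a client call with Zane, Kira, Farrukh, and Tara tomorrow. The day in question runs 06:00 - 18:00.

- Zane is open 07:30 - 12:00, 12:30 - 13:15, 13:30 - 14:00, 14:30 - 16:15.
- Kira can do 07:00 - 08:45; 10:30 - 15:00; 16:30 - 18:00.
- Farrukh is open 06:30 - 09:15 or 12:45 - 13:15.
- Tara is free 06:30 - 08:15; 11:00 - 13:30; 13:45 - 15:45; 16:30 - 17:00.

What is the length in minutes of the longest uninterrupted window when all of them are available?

Zane ∩ Kira: 07:30-08:45, 10:30-12:00, 12:30-13:15, 13:30-14:00, 14:30-15:00.
Zane ∩ Kira ∩ Farrukh: 07:30-08:45, 12:45-13:15.
Zane ∩ Kira ∩ Farrukh ∩ Tara: 07:30-08:15, 12:45-13:15.
Those are the intersection windows.
The longest is 07:30-08:15 at 45 minutes.

45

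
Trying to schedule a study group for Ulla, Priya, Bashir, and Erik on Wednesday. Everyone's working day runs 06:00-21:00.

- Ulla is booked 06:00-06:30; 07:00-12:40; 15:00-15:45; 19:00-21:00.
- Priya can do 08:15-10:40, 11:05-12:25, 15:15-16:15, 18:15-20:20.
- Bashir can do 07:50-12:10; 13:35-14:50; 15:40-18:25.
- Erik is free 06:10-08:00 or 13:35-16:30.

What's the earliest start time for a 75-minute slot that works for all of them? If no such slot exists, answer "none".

Ulla free: 06:30-07:00, 12:40-15:00, 15:45-19:00 (invert busy blocks within the working day).
Priya free: 08:15-10:40, 11:05-12:25, 15:15-16:15, 18:15-20:20.
Bashir free: 07:50-12:10, 13:35-14:50, 15:40-18:25.
Erik free: 06:10-08:00, 13:35-16:30.
Ulla ∩ Priya: 15:45-16:15, 18:15-19:00.
Ulla ∩ Priya ∩ Bashir: 15:45-16:15, 18:15-18:25.
Ulla ∩ Priya ∩ Bashir ∩ Erik: 15:45-16:15.
Those are the intersection windows.
No common window is at least 75 minutes long.

none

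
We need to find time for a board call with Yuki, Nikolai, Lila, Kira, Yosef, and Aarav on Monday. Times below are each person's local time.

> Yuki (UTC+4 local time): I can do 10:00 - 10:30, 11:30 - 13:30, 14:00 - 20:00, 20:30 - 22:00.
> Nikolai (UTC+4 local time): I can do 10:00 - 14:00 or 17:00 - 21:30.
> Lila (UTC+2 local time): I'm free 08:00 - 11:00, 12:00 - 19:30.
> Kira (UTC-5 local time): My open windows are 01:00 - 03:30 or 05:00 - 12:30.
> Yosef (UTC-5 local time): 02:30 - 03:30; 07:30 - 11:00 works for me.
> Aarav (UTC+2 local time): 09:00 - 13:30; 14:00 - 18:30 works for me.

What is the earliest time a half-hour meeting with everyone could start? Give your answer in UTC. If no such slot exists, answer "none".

07:30

Yuki in UTC: 06:00-06:30, 07:30-09:30, 10:00-16:00, 16:30-18:00 (subtract 4h to convert from UTC+4).
Nikolai in UTC: 06:00-10:00, 13:00-17:30 (subtract 4h to convert from UTC+4).
Lila in UTC: 06:00-09:00, 10:00-17:30 (subtract 2h to convert from UTC+2).
Kira in UTC: 06:00-08:30, 10:00-17:30 (add 5h to convert from UTC-5).
Yosef in UTC: 07:30-08:30, 12:30-16:00 (add 5h to convert from UTC-5).
Aarav in UTC: 07:00-11:30, 12:00-16:30 (subtract 2h to convert from UTC+2).
Yuki ∩ Nikolai: 06:00-06:30, 07:30-09:30, 13:00-16:00, 16:30-17:30.
Yuki ∩ Nikolai ∩ Lila: 06:00-06:30, 07:30-09:00, 13:00-16:00, 16:30-17:30.
Yuki ∩ Nikolai ∩ Lila ∩ Kira: 06:00-06:30, 07:30-08:30, 13:00-16:00, 16:30-17:30.
Yuki ∩ Nikolai ∩ Lila ∩ Kira ∩ Yosef: 07:30-08:30, 13:00-16:00.
Yuki ∩ Nikolai ∩ Lila ∩ Kira ∩ Yosef ∩ Aarav: 07:30-08:30, 13:00-16:00.
So the common availability across everyone is 07:30-08:30, 13:00-16:00.
The first common window of at least 30 minutes is 07:30-08:30, so the earliest start is 07:30.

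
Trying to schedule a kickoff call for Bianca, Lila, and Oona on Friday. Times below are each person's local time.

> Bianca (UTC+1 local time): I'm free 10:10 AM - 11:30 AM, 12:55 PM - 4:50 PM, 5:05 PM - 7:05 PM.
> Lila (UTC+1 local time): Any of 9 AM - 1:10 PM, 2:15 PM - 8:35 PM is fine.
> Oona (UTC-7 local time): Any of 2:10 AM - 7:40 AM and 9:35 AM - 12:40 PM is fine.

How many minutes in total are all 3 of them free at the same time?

270

Bianca in UTC: 09:10-10:30, 11:55-15:50, 16:05-18:05 (subtract 1h to convert from UTC+1).
Lila in UTC: 08:00-12:10, 13:15-19:35 (subtract 1h to convert from UTC+1).
Oona in UTC: 09:10-14:40, 16:35-19:40 (add 7h to convert from UTC-7).
Bianca ∩ Lila: 09:10-10:30, 11:55-12:10, 13:15-15:50, 16:05-18:05.
Bianca ∩ Lila ∩ Oona: 09:10-10:30, 11:55-12:10, 13:15-14:40, 16:35-18:05.
Those are the intersection windows.
Summing the common windows: 80 + 15 + 85 + 90 = 270 minutes.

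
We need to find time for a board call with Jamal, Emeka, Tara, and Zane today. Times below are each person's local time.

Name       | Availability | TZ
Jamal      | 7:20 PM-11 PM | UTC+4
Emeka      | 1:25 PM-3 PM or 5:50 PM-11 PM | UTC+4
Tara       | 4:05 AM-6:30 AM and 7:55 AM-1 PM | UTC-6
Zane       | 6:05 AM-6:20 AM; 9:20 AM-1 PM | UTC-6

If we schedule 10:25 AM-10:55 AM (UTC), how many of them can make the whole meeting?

Jamal in UTC: 15:20-19:00 (subtract 4h to convert from UTC+4).
Emeka in UTC: 09:25-11:00, 13:50-19:00 (subtract 4h to convert from UTC+4).
Tara in UTC: 10:05-12:30, 13:55-19:00 (add 6h to convert from UTC-6).
Zane in UTC: 12:05-12:20, 15:20-19:00 (add 6h to convert from UTC-6).
Emeka and Tara can make the full 10:25-10:55 slot — that's 2.

2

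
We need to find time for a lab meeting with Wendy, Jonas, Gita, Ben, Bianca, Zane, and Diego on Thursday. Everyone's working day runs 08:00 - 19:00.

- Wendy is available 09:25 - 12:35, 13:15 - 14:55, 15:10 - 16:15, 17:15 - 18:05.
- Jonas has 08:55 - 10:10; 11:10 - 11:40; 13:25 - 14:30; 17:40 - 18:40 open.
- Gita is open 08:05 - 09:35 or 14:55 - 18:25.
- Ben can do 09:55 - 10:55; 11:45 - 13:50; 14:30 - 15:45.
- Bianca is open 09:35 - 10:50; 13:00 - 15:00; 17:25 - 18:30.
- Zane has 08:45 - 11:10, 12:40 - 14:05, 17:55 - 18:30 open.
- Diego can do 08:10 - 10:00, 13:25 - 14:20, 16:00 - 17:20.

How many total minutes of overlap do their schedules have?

Wendy ∩ Jonas: 09:25-10:10, 11:10-11:40, 13:25-14:30, 17:40-18:05.
Wendy ∩ Jonas ∩ Gita: 09:25-09:35, 17:40-18:05.
Wendy ∩ Jonas ∩ Gita ∩ Ben: ∅.
Wendy ∩ Jonas ∩ Gita ∩ Ben ∩ Bianca: ∅.
Wendy ∩ Jonas ∩ Gita ∩ Ben ∩ Bianca ∩ Zane: ∅.
Wendy ∩ Jonas ∩ Gita ∩ Ben ∩ Bianca ∩ Zane ∩ Diego: ∅.
There is no time when everyone is free.
There is no common window, so the total is 0 minutes.

0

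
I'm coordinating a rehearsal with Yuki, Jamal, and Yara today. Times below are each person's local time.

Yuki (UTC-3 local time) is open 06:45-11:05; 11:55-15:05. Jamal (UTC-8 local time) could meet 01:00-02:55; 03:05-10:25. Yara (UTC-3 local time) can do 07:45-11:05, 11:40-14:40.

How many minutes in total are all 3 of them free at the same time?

Yuki in UTC: 09:45-14:05, 14:55-18:05 (add 3h to convert from UTC-3).
Jamal in UTC: 09:00-10:55, 11:05-18:25 (add 8h to convert from UTC-8).
Yara in UTC: 10:45-14:05, 14:40-17:40 (add 3h to convert from UTC-3).
Yuki ∩ Jamal: 09:45-10:55, 11:05-14:05, 14:55-18:05.
Yuki ∩ Jamal ∩ Yara: 10:45-10:55, 11:05-14:05, 14:55-17:40.
Summing the common windows: 10 + 180 + 165 = 355 minutes.

355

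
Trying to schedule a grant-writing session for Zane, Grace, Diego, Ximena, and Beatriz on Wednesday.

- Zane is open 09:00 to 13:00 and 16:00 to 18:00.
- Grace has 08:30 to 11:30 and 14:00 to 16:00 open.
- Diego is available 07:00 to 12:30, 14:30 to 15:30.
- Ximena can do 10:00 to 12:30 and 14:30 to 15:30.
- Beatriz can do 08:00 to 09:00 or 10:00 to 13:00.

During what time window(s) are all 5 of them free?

10:00-11:30

Zane ∩ Grace: 09:00-11:30.
Zane ∩ Grace ∩ Diego: 09:00-11:30.
Zane ∩ Grace ∩ Diego ∩ Ximena: 10:00-11:30.
Zane ∩ Grace ∩ Diego ∩ Ximena ∩ Beatriz: 10:00-11:30.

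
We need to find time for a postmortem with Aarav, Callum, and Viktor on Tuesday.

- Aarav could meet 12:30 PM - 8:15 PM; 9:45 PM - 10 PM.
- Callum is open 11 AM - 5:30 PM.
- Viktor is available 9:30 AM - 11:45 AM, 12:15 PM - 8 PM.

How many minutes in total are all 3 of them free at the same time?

Aarav ∩ Callum: 12:30-17:30.
Aarav ∩ Callum ∩ Viktor: 12:30-17:30.
That's a single block of 300 minutes.

300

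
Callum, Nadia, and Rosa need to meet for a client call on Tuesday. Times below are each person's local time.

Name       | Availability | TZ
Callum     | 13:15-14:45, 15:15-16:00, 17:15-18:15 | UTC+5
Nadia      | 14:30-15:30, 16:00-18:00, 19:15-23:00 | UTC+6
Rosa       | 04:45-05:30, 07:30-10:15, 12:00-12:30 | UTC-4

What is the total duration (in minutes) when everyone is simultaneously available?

45

Callum in UTC: 08:15-09:45, 10:15-11:00, 12:15-13:15 (subtract 5h to convert from UTC+5).
Nadia in UTC: 08:30-09:30, 10:00-12:00, 13:15-17:00 (subtract 6h to convert from UTC+6).
Rosa in UTC: 08:45-09:30, 11:30-14:15, 16:00-16:30 (add 4h to convert from UTC-4).
Callum ∩ Nadia: 08:30-09:30, 10:15-11:00.
Callum ∩ Nadia ∩ Rosa: 08:45-09:30.
That's a single block of 45 minutes.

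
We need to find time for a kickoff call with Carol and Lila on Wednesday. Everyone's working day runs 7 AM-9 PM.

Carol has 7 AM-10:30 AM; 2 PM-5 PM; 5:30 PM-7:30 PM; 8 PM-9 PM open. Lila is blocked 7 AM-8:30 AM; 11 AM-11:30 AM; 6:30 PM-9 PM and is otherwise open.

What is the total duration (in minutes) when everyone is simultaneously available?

Carol free: 07:00-10:30, 14:00-17:00, 17:30-19:30, 20:00-21:00.
Lila free: 08:30-11:00, 11:30-18:30 (invert busy blocks within the working day).
Carol ∩ Lila: 08:30-10:30, 14:00-17:00, 17:30-18:30.
Those are the intersection windows.
Summing the common windows: 120 + 180 + 60 = 360 minutes.

360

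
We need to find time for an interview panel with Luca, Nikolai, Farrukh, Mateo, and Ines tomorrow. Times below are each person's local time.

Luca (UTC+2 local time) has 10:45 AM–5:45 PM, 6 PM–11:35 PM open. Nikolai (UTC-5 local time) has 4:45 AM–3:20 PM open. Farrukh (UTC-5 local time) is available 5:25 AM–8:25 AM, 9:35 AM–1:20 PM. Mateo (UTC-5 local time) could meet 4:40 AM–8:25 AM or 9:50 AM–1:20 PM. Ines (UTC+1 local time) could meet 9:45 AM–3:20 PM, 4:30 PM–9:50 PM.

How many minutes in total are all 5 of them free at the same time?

Luca in UTC: 08:45-15:45, 16:00-21:35 (subtract 2h to convert from UTC+2).
Nikolai in UTC: 09:45-20:20 (add 5h to convert from UTC-5).
Farrukh in UTC: 10:25-13:25, 14:35-18:20 (add 5h to convert from UTC-5).
Mateo in UTC: 09:40-13:25, 14:50-18:20 (add 5h to convert from UTC-5).
Ines in UTC: 08:45-14:20, 15:30-20:50 (subtract 1h to convert from UTC+1).
Luca ∩ Nikolai: 09:45-15:45, 16:00-20:20.
Luca ∩ Nikolai ∩ Farrukh: 10:25-13:25, 14:35-15:45, 16:00-18:20.
Luca ∩ Nikolai ∩ Farrukh ∩ Mateo: 10:25-13:25, 14:50-15:45, 16:00-18:20.
Luca ∩ Nikolai ∩ Farrukh ∩ Mateo ∩ Ines: 10:25-13:25, 15:30-15:45, 16:00-18:20.
Summing the common windows: 180 + 15 + 140 = 335 minutes.

335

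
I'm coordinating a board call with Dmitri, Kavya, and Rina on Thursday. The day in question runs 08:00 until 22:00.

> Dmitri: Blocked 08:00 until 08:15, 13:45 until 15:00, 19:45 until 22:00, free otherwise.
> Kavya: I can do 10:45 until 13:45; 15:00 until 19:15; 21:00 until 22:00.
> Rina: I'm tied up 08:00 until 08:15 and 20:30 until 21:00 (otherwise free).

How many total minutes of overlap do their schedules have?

Dmitri free: 08:15-13:45, 15:00-19:45 (invert busy blocks within the working day).
Kavya free: 10:45-13:45, 15:00-19:15, 21:00-22:00.
Rina free: 08:15-20:30, 21:00-22:00 (invert busy blocks within the working day).
Dmitri ∩ Kavya: 10:45-13:45, 15:00-19:15.
Dmitri ∩ Kavya ∩ Rina: 10:45-13:45, 15:00-19:15.
Summing the common windows: 180 + 255 = 435 minutes.

435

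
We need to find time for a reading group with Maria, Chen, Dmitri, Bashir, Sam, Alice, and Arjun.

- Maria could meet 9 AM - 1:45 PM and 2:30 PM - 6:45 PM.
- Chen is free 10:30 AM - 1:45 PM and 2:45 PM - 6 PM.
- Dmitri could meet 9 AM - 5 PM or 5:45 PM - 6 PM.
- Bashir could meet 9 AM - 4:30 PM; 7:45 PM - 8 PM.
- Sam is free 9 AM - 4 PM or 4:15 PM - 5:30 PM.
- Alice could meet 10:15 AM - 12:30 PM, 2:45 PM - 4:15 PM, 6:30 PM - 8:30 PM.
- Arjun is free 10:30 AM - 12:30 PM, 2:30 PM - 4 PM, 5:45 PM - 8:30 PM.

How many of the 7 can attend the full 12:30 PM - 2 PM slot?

3

Dmitri, Bashir, and Sam can make the full 12:30-14:00 slot — that's 3.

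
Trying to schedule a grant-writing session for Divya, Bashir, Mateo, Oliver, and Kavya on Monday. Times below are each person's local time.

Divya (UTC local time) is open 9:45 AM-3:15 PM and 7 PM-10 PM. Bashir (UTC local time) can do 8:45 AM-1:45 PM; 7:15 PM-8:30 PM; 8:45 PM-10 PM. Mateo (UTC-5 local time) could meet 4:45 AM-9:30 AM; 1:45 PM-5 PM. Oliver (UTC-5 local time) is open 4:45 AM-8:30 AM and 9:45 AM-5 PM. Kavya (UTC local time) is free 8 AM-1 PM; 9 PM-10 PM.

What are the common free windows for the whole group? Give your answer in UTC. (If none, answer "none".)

Divya in UTC: 09:45-15:15, 19:00-22:00.
Bashir in UTC: 08:45-13:45, 19:15-20:30, 20:45-22:00.
Mateo in UTC: 09:45-14:30, 18:45-22:00 (add 5h to convert from UTC-5).
Oliver in UTC: 09:45-13:30, 14:45-22:00 (add 5h to convert from UTC-5).
Kavya in UTC: 08:00-13:00, 21:00-22:00.
Divya ∩ Bashir: 09:45-13:45, 19:15-20:30, 20:45-22:00.
Divya ∩ Bashir ∩ Mateo: 09:45-13:45, 19:15-20:30, 20:45-22:00.
Divya ∩ Bashir ∩ Mateo ∩ Oliver: 09:45-13:30, 19:15-20:30, 20:45-22:00.
Divya ∩ Bashir ∩ Mateo ∩ Oliver ∩ Kavya: 09:45-13:00, 21:00-22:00.

09:45-13:00, 21:00-22:00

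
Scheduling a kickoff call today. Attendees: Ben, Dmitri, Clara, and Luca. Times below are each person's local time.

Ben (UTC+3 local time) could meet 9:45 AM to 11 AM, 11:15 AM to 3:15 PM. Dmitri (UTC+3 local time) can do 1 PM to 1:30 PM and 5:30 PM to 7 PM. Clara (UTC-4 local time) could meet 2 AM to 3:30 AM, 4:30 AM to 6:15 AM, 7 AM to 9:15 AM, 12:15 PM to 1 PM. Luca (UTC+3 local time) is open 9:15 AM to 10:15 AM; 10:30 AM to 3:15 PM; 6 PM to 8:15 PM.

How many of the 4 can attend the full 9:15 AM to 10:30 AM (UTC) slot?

Ben in UTC: 06:45-08:00, 08:15-12:15 (subtract 3h to convert from UTC+3).
Dmitri in UTC: 10:00-10:30, 14:30-16:00 (subtract 3h to convert from UTC+3).
Clara in UTC: 06:00-07:30, 08:30-10:15, 11:00-13:15, 16:15-17:00 (add 4h to convert from UTC-4).
Luca in UTC: 06:15-07:15, 07:30-12:15, 15:00-17:15 (subtract 3h to convert from UTC+3).
Ben and Luca can make the full 09:15-10:30 slot — that's 2.

2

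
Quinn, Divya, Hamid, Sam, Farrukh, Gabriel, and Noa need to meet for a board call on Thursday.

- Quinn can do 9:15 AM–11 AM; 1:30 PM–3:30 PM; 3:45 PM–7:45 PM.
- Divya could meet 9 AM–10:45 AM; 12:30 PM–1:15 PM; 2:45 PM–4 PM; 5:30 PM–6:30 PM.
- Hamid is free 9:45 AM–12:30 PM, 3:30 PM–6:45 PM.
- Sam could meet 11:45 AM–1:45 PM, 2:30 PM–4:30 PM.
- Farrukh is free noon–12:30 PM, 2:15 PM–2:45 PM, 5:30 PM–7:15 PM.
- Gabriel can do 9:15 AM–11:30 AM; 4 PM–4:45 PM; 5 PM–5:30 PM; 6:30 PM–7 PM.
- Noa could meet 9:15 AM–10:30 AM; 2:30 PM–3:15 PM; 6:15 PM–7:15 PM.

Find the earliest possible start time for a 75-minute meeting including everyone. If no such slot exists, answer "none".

Quinn ∩ Divya: 09:15-10:45, 14:45-15:30, 15:45-16:00, 17:30-18:30.
Quinn ∩ Divya ∩ Hamid: 09:45-10:45, 15:45-16:00, 17:30-18:30.
Quinn ∩ Divya ∩ Hamid ∩ Sam: 15:45-16:00.
Quinn ∩ Divya ∩ Hamid ∩ Sam ∩ Farrukh: ∅.
Quinn ∩ Divya ∩ Hamid ∩ Sam ∩ Farrukh ∩ Gabriel: ∅.
Quinn ∩ Divya ∩ Hamid ∩ Sam ∩ Farrukh ∩ Gabriel ∩ Noa: ∅.
There is no time when everyone is free.
No common window is at least 75 minutes long.

none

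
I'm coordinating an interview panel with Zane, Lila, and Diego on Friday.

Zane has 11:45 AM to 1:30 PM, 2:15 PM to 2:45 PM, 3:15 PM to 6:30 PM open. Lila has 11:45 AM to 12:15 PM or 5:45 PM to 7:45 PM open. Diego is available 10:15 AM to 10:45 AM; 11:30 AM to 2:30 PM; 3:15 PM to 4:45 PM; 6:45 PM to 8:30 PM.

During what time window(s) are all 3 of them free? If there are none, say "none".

11:45-12:15

Zane ∩ Lila: 11:45-12:15, 17:45-18:30.
Zane ∩ Lila ∩ Diego: 11:45-12:15.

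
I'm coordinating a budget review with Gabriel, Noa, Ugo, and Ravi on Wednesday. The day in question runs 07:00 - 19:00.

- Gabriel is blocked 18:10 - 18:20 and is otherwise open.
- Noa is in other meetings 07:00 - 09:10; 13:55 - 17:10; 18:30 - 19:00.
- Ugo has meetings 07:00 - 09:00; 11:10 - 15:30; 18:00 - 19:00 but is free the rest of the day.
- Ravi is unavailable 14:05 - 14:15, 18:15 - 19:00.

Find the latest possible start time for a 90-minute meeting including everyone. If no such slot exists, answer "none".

09:40

Gabriel free: 07:00-18:10, 18:20-19:00 (invert busy blocks within the working day).
Noa free: 09:10-13:55, 17:10-18:30 (invert busy blocks within the working day).
Ugo free: 09:00-11:10, 15:30-18:00 (invert busy blocks within the working day).
Ravi free: 07:00-14:05, 14:15-18:15 (invert busy blocks within the working day).
Gabriel ∩ Noa: 09:10-13:55, 17:10-18:10, 18:20-18:30.
Gabriel ∩ Noa ∩ Ugo: 09:10-11:10, 17:10-18:00.
Gabriel ∩ Noa ∩ Ugo ∩ Ravi: 09:10-11:10, 17:10-18:00.
So the common availability across everyone is 09:10-11:10, 17:10-18:00.
The last common window of at least 90 minutes is 09:10-11:10; a 90-minute meeting can start as late as 09:40 and still end by 11:10.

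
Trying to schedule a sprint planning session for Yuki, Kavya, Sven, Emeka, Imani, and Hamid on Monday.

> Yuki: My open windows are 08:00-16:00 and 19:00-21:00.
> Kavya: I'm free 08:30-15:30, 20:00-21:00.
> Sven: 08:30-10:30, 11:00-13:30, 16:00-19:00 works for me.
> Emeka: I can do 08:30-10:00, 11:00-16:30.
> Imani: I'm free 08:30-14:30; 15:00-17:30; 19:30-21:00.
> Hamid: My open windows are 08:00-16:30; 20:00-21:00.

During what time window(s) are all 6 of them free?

Yuki ∩ Kavya: 08:30-15:30, 20:00-21:00.
Yuki ∩ Kavya ∩ Sven: 08:30-10:30, 11:00-13:30.
Yuki ∩ Kavya ∩ Sven ∩ Emeka: 08:30-10:00, 11:00-13:30.
Yuki ∩ Kavya ∩ Sven ∩ Emeka ∩ Imani: 08:30-10:00, 11:00-13:30.
Yuki ∩ Kavya ∩ Sven ∩ Emeka ∩ Imani ∩ Hamid: 08:30-10:00, 11:00-13:30.

08:30-10:00, 11:00-13:30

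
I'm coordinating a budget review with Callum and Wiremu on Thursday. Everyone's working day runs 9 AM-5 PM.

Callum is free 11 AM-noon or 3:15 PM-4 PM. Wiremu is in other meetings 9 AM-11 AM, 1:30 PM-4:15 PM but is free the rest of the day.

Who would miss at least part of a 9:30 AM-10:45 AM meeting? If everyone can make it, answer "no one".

Callum, Wiremu

Callum free: 11:00-12:00, 15:15-16:00.
Wiremu free: 11:00-13:30, 16:15-17:00 (invert busy blocks within the working day).
Callum: not fully free for 09:30-10:45. Wiremu: not fully free for 09:30-10:45.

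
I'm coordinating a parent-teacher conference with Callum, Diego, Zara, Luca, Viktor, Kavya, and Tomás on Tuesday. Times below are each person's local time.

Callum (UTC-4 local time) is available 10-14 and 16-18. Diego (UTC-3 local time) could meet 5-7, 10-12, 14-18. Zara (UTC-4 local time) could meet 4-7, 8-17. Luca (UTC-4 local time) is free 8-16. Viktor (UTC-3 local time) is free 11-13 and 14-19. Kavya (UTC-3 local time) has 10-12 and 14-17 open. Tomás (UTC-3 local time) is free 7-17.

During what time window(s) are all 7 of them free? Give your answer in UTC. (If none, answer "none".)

Callum in UTC: 14:00-18:00, 20:00-22:00 (add 4h to convert from UTC-4).
Diego in UTC: 08:00-10:00, 13:00-15:00, 17:00-21:00 (add 3h to convert from UTC-3).
Zara in UTC: 08:00-11:00, 12:00-21:00 (add 4h to convert from UTC-4).
Luca in UTC: 12:00-20:00 (add 4h to convert from UTC-4).
Viktor in UTC: 14:00-16:00, 17:00-22:00 (add 3h to convert from UTC-3).
Kavya in UTC: 13:00-15:00, 17:00-20:00 (add 3h to convert from UTC-3).
Tomás in UTC: 10:00-20:00 (add 3h to convert from UTC-3).
Callum ∩ Diego: 14:00-15:00, 17:00-18:00, 20:00-21:00.
Callum ∩ Diego ∩ Zara: 14:00-15:00, 17:00-18:00, 20:00-21:00.
Callum ∩ Diego ∩ Zara ∩ Luca: 14:00-15:00, 17:00-18:00.
Callum ∩ Diego ∩ Zara ∩ Luca ∩ Viktor: 14:00-15:00, 17:00-18:00.
Callum ∩ Diego ∩ Zara ∩ Luca ∩ Viktor ∩ Kavya: 14:00-15:00, 17:00-18:00.
Callum ∩ Diego ∩ Zara ∩ Luca ∩ Viktor ∩ Kavya ∩ Tomás: 14:00-15:00, 17:00-18:00.

14:00-15:00, 17:00-18:00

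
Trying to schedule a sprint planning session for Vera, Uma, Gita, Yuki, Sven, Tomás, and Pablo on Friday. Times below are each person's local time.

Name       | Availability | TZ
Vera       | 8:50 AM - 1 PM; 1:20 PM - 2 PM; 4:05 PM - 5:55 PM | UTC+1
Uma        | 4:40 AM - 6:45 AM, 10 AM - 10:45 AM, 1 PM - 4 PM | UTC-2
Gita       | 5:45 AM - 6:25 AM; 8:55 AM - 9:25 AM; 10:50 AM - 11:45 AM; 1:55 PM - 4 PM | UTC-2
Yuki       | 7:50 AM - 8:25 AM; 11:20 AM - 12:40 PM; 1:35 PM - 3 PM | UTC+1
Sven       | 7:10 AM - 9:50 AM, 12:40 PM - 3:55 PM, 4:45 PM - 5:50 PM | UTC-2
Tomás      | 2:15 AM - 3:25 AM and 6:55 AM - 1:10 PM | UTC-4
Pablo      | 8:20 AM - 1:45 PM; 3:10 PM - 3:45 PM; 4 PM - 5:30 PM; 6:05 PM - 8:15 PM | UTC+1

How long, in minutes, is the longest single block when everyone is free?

0

Vera in UTC: 07:50-12:00, 12:20-13:00, 15:05-16:55 (subtract 1h to convert from UTC+1).
Uma in UTC: 06:40-08:45, 12:00-12:45, 15:00-18:00 (add 2h to convert from UTC-2).
Gita in UTC: 07:45-08:25, 10:55-11:25, 12:50-13:45, 15:55-18:00 (add 2h to convert from UTC-2).
Yuki in UTC: 06:50-07:25, 10:20-11:40, 12:35-14:00 (subtract 1h to convert from UTC+1).
Sven in UTC: 09:10-11:50, 14:40-17:55, 18:45-19:50 (add 2h to convert from UTC-2).
Tomás in UTC: 06:15-07:25, 10:55-17:10 (add 4h to convert from UTC-4).
Pablo in UTC: 07:20-12:45, 14:10-14:45, 15:00-16:30, 17:05-19:15 (subtract 1h to convert from UTC+1).
Vera ∩ Uma: 07:50-08:45, 12:20-12:45, 15:05-16:55.
Vera ∩ Uma ∩ Gita: 07:50-08:25, 15:55-16:55.
Vera ∩ Uma ∩ Gita ∩ Yuki: ∅.
Vera ∩ Uma ∩ Gita ∩ Yuki ∩ Sven: ∅.
Vera ∩ Uma ∩ Gita ∩ Yuki ∩ Sven ∩ Tomás: ∅.
Vera ∩ Uma ∩ Gita ∩ Yuki ∩ Sven ∩ Tomás ∩ Pablo: ∅.
There is no time when everyone is free.
No common window exists, so the longest block is 0 minutes.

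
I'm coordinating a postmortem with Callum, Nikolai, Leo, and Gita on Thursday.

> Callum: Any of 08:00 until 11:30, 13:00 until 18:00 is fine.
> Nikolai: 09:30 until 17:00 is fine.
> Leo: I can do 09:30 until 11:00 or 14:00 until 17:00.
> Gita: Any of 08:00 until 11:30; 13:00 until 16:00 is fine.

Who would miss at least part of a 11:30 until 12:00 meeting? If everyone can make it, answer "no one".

Callum: not fully free for 11:30-12:00. Nikolai: free for 11:30-12:00. Leo: not fully free for 11:30-12:00. Gita: not fully free for 11:30-12:00.

Callum, Gita, Leo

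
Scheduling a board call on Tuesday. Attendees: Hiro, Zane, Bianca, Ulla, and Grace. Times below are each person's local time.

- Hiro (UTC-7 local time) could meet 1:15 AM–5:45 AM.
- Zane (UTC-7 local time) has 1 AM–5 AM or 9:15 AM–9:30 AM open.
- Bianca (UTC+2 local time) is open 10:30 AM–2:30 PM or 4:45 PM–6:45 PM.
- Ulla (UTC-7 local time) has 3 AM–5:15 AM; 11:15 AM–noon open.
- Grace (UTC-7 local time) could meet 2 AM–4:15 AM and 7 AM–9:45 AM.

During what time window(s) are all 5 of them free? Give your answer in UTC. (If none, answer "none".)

10:00-11:15

Hiro in UTC: 08:15-12:45 (add 7h to convert from UTC-7).
Zane in UTC: 08:00-12:00, 16:15-16:30 (add 7h to convert from UTC-7).
Bianca in UTC: 08:30-12:30, 14:45-16:45 (subtract 2h to convert from UTC+2).
Ulla in UTC: 10:00-12:15, 18:15-19:00 (add 7h to convert from UTC-7).
Grace in UTC: 09:00-11:15, 14:00-16:45 (add 7h to convert from UTC-7).
Hiro ∩ Zane: 08:15-12:00.
Hiro ∩ Zane ∩ Bianca: 08:30-12:00.
Hiro ∩ Zane ∩ Bianca ∩ Ulla: 10:00-12:00.
Hiro ∩ Zane ∩ Bianca ∩ Ulla ∩ Grace: 10:00-11:15.
Those are the intersection windows.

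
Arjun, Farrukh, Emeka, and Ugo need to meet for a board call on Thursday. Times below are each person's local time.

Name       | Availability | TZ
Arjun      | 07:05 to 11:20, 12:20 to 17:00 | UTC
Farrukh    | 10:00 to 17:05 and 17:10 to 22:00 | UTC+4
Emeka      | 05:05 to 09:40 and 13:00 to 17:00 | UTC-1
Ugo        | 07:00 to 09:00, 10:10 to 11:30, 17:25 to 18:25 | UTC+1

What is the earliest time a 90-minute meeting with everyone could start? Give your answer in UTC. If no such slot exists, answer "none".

Arjun in UTC: 07:05-11:20, 12:20-17:00.
Farrukh in UTC: 06:00-13:05, 13:10-18:00 (subtract 4h to convert from UTC+4).
Emeka in UTC: 06:05-10:40, 14:00-18:00 (add 1h to convert from UTC-1).
Ugo in UTC: 06:00-08:00, 09:10-10:30, 16:25-17:25 (subtract 1h to convert from UTC+1).
Arjun ∩ Farrukh: 07:05-11:20, 12:20-13:05, 13:10-17:00.
Arjun ∩ Farrukh ∩ Emeka: 07:05-10:40, 14:00-17:00.
Arjun ∩ Farrukh ∩ Emeka ∩ Ugo: 07:05-08:00, 09:10-10:30, 16:25-17:00.
So the common availability across everyone is 07:05-08:00, 09:10-10:30, 16:25-17:00.
No common window is at least 90 minutes long.

none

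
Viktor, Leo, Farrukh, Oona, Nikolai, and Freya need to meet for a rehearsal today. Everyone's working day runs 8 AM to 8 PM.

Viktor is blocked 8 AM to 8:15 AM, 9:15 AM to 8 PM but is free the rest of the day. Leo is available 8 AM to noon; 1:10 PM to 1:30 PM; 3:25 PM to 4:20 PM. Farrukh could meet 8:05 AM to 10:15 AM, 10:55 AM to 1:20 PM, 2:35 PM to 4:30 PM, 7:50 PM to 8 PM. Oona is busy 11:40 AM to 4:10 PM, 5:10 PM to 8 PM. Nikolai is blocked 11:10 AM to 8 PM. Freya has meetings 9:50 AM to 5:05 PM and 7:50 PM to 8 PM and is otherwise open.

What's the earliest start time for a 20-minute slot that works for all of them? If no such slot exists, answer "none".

Viktor free: 08:15-09:15 (invert busy blocks within the working day).
Leo free: 08:00-12:00, 13:10-13:30, 15:25-16:20.
Farrukh free: 08:05-10:15, 10:55-13:20, 14:35-16:30, 19:50-20:00.
Oona free: 08:00-11:40, 16:10-17:10 (invert busy blocks within the working day).
Nikolai free: 08:00-11:10 (invert busy blocks within the working day).
Freya free: 08:00-09:50, 17:05-19:50 (invert busy blocks within the working day).
Viktor ∩ Leo: 08:15-09:15.
Viktor ∩ Leo ∩ Farrukh: 08:15-09:15.
Viktor ∩ Leo ∩ Farrukh ∩ Oona: 08:15-09:15.
Viktor ∩ Leo ∩ Farrukh ∩ Oona ∩ Nikolai: 08:15-09:15.
Viktor ∩ Leo ∩ Farrukh ∩ Oona ∩ Nikolai ∩ Freya: 08:15-09:15.
Those are the intersection windows.
The first common window of at least 20 minutes is 08:15-09:15, so the earliest start is 08:15.

08:15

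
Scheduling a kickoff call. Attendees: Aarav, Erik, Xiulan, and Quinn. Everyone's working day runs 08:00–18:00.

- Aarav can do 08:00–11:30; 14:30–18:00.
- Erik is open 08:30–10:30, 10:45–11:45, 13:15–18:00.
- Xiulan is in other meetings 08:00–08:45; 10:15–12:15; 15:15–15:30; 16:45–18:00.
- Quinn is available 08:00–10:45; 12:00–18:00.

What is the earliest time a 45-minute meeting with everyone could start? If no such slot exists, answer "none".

Aarav free: 08:00-11:30, 14:30-18:00.
Erik free: 08:30-10:30, 10:45-11:45, 13:15-18:00.
Xiulan free: 08:45-10:15, 12:15-15:15, 15:30-16:45 (invert busy blocks within the working day).
Quinn free: 08:00-10:45, 12:00-18:00.
Aarav ∩ Erik: 08:30-10:30, 10:45-11:30, 14:30-18:00.
Aarav ∩ Erik ∩ Xiulan: 08:45-10:15, 14:30-15:15, 15:30-16:45.
Aarav ∩ Erik ∩ Xiulan ∩ Quinn: 08:45-10:15, 14:30-15:15, 15:30-16:45.
The first common window of at least 45 minutes is 08:45-10:15, so the earliest start is 08:45.

08:45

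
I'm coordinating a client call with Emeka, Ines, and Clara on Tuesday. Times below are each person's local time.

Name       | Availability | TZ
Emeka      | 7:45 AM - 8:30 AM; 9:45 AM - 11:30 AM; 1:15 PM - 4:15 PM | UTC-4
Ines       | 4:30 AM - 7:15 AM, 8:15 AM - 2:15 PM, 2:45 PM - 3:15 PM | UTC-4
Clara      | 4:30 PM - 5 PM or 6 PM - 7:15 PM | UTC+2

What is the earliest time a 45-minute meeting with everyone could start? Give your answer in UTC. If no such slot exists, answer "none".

Emeka in UTC: 11:45-12:30, 13:45-15:30, 17:15-20:15 (add 4h to convert from UTC-4).
Ines in UTC: 08:30-11:15, 12:15-18:15, 18:45-19:15 (add 4h to convert from UTC-4).
Clara in UTC: 14:30-15:00, 16:00-17:15 (subtract 2h to convert from UTC+2).
Emeka ∩ Ines: 12:15-12:30, 13:45-15:30, 17:15-18:15, 18:45-19:15.
Emeka ∩ Ines ∩ Clara: 14:30-15:00.
No common window is at least 45 minutes long.

none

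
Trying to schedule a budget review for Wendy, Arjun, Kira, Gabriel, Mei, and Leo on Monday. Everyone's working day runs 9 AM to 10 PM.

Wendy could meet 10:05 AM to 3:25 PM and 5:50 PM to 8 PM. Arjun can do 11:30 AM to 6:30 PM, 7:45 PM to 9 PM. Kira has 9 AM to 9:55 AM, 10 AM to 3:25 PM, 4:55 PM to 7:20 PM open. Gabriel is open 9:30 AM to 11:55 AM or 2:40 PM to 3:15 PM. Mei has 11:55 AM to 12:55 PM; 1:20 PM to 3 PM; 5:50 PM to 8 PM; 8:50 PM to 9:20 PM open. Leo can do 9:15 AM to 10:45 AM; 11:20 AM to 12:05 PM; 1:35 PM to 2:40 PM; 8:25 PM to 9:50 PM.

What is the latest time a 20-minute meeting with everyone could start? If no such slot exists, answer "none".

Wendy ∩ Arjun: 11:30-15:25, 17:50-18:30, 19:45-20:00.
Wendy ∩ Arjun ∩ Kira: 11:30-15:25, 17:50-18:30.
Wendy ∩ Arjun ∩ Kira ∩ Gabriel: 11:30-11:55, 14:40-15:15.
Wendy ∩ Arjun ∩ Kira ∩ Gabriel ∩ Mei: 14:40-15:00.
Wendy ∩ Arjun ∩ Kira ∩ Gabriel ∩ Mei ∩ Leo: ∅.
There is no time when everyone is free.
No common window is at least 20 minutes long.

none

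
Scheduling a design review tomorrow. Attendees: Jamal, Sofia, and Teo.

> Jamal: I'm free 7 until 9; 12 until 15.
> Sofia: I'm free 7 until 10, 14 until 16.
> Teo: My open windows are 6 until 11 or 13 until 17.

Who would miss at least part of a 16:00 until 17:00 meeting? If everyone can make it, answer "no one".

Jamal, Sofia

Jamal: not fully free for 16:00-17:00. Sofia: not fully free for 16:00-17:00. Teo: free for 16:00-17:00.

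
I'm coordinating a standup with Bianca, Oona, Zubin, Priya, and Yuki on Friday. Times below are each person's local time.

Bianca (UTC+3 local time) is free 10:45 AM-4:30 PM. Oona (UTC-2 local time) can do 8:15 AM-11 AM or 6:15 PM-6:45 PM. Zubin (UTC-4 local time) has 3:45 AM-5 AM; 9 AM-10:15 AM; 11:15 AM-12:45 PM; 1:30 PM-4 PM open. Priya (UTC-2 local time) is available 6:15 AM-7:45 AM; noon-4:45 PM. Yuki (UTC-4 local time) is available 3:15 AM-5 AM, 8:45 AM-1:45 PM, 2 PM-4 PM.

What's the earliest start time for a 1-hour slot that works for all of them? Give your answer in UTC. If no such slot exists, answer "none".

Bianca in UTC: 07:45-13:30 (subtract 3h to convert from UTC+3).
Oona in UTC: 10:15-13:00, 20:15-20:45 (add 2h to convert from UTC-2).
Zubin in UTC: 07:45-09:00, 13:00-14:15, 15:15-16:45, 17:30-20:00 (add 4h to convert from UTC-4).
Priya in UTC: 08:15-09:45, 14:00-18:45 (add 2h to convert from UTC-2).
Yuki in UTC: 07:15-09:00, 12:45-17:45, 18:00-20:00 (add 4h to convert from UTC-4).
Bianca ∩ Oona: 10:15-13:00.
Bianca ∩ Oona ∩ Zubin: ∅.
Bianca ∩ Oona ∩ Zubin ∩ Priya: ∅.
Bianca ∩ Oona ∩ Zubin ∩ Priya ∩ Yuki: ∅.
There is no time when everyone is free.
No common window is at least 60 minutes long.

none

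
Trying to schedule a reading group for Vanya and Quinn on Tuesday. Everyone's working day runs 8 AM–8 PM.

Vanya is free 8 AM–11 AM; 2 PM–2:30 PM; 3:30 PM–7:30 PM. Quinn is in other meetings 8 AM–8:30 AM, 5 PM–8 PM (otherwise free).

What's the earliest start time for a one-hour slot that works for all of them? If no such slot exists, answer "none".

Vanya free: 08:00-11:00, 14:00-14:30, 15:30-19:30.
Quinn free: 08:30-17:00 (invert busy blocks within the working day).
Vanya ∩ Quinn: 08:30-11:00, 14:00-14:30, 15:30-17:00.
So the common availability across everyone is 08:30-11:00, 14:00-14:30, 15:30-17:00.
The first common window of at least 60 minutes is 08:30-11:00, so the earliest start is 08:30.

08:30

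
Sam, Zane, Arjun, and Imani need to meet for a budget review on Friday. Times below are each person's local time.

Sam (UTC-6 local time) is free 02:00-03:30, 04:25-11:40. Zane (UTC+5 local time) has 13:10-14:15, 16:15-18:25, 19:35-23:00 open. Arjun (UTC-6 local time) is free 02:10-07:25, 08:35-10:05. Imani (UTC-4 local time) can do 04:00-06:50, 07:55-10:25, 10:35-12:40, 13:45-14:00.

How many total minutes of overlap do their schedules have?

Sam in UTC: 08:00-09:30, 10:25-17:40 (add 6h to convert from UTC-6).
Zane in UTC: 08:10-09:15, 11:15-13:25, 14:35-18:00 (subtract 5h to convert from UTC+5).
Arjun in UTC: 08:10-13:25, 14:35-16:05 (add 6h to convert from UTC-6).
Imani in UTC: 08:00-10:50, 11:55-14:25, 14:35-16:40, 17:45-18:00 (add 4h to convert from UTC-4).
Sam ∩ Zane: 08:10-09:15, 11:15-13:25, 14:35-17:40.
Sam ∩ Zane ∩ Arjun: 08:10-09:15, 11:15-13:25, 14:35-16:05.
Sam ∩ Zane ∩ Arjun ∩ Imani: 08:10-09:15, 11:55-13:25, 14:35-16:05.
Those are the intersection windows.
Summing the common windows: 65 + 90 + 90 = 245 minutes.

245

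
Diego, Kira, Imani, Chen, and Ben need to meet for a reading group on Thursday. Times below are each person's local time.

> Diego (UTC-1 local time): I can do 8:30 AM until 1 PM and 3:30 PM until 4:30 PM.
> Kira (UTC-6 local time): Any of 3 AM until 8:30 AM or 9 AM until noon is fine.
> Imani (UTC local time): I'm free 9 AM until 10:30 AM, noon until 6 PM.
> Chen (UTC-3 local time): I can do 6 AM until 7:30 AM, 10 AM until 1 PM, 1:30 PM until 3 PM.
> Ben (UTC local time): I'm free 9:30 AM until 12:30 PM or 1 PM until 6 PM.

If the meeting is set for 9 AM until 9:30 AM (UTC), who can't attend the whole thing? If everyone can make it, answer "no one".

Ben, Diego

Diego in UTC: 09:30-14:00, 16:30-17:30 (add 1h to convert from UTC-1).
Kira in UTC: 09:00-14:30, 15:00-18:00 (add 6h to convert from UTC-6).
Imani in UTC: 09:00-10:30, 12:00-18:00.
Chen in UTC: 09:00-10:30, 13:00-16:00, 16:30-18:00 (add 3h to convert from UTC-3).
Ben in UTC: 09:30-12:30, 13:00-18:00.
Diego: not fully free for 09:00-09:30. Kira: free for 09:00-09:30. Imani: free for 09:00-09:30. Chen: free for 09:00-09:30. Ben: not fully free for 09:00-09:30.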